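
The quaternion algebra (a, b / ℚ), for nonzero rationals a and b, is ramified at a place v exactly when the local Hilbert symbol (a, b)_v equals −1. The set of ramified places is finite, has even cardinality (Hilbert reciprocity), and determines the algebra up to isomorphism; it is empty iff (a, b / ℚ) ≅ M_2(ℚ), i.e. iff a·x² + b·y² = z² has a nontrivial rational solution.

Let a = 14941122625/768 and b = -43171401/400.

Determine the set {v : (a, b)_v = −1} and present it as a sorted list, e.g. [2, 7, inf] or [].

[2, 11, 13, 19, 37, 41]

Mod squares: a ≡ 1792934715, b ≡ -881049. Check v ∈ {∞, 2, 3, 5, 7, 11, 13, 19, 29, 37, 41}.
v=19: a=19^1·(≡15), b=19^1·(≡12) mod 19; (15|19)=-1, (12|19)=-1; (−1)^{1·1·9}·(-1)^1·(-1)^1 = -1.
v=3: a=3^-1·(≡1), b=3^1·(≡2) mod 3; (1|3)=+1, (2|3)=-1; (−1)^{-1·1·1}·(+1)^1·(-1)^-1 = +1.
v=2: v_2(a)=-8, v_2(b)=-4; units ≡ 3, 7 (mod 8); ε·ε+αω+βω = 1·1+-8·0+-4·1 ≡ 1  ⇒  (a,b)_2 = -1.
v=11: a=11^1·(≡4), b=11^0·(≡6) mod 11; (4|11)=+1, (6|11)=-1; (−1)^{1·0·5}·(+1)^0·(-1)^1 = -1.
v=5: a=5^3·(≡2), b=5^-2·(≡4) mod 5; (2|5)=-1, (4|5)=+1; (−1)^{3·-2·2}·(-1)^-2·(+1)^3 = +1.
v=29: a=29^1·(≡8), b=29^1·(≡2) mod 29; (8|29)=-1, (2|29)=-1; (−1)^{1·1·14}·(-1)^1·(-1)^1 = +1.
v=13: a=13^1·(≡8), b=13^1·(≡9) mod 13; (8|13)=-1, (9|13)=+1; (−1)^{1·1·6}·(-1)^1·(+1)^1 = -1.
v=7: a=7^0·(≡6), b=7^2·(≡6) mod 7; (6|7)=-1, (6|7)=-1; (−1)^{0·2·3}·(-1)^2·(-1)^0 = +1.
v=37: a=37^1·(≡3), b=37^0·(≡35) mod 37; (3|37)=+1, (35|37)=-1; (−1)^{1·0·18}·(+1)^0·(-1)^1 = -1.
v=41: a=41^1·(≡27), b=41^1·(≡4) mod 41; (27|41)=-1, (4|41)=+1; (−1)^{1·1·20}·(-1)^1·(+1)^1 = -1.
v=∞: 1792934715 > 0 and -881049 < 0  ⇒  (a,b)_∞ = +1.
|Ram(1792934715, -881049)| = 6, even; anisotropic at {2, 11, 13, 19, 37, 41}.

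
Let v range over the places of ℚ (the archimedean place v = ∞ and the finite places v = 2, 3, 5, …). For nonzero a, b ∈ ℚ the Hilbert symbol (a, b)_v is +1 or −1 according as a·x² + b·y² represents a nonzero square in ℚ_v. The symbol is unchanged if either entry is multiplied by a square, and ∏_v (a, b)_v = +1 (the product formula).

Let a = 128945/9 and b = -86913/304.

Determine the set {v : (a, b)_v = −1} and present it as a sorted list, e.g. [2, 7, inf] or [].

Mod squares: a ≡ 128945, b ≡ -20387. Check v ∈ {∞, 2, 3, 5, 17, 19, 29, 37, 41}.
v=2: v_2(a)=0, v_2(b)=-4; units ≡ 1, 5 (mod 8); ε·ε+αω+βω = 0·0+0·1+-4·0 ≡ 0  ⇒  (a,b)_2 = +1.
v=37: a=37^1·(≡9), b=37^1·(≡7) mod 37; (9|37)=+1, (7|37)=+1; (−1)^{1·1·18}·(+1)^1·(+1)^1 = +1.
v=29: a=29^0·(≡27), b=29^1·(≡20) mod 29; (27|29)=-1, (20|29)=+1; (−1)^{0·1·14}·(-1)^1·(+1)^0 = -1.
v=3: a=3^-2·(≡2), b=3^4·(≡1) mod 3; (2|3)=-1, (1|3)=+1; (−1)^{-2·4·1}·(-1)^4·(+1)^-2 = +1.
v=19: a=19^0·(≡16), b=19^-1·(≡15) mod 19; (16|19)=+1, (15|19)=-1; (−1)^{0·-1·9}·(+1)^-1·(-1)^0 = +1.
v=∞: 128945 > 0 and -20387 < 0  ⇒  (a,b)_∞ = +1.
v=41: a=41^1·(≡26), b=41^0·(≡39) mod 41; (26|41)=-1, (39|41)=+1; (−1)^{1·0·20}·(-1)^0·(+1)^1 = +1.
v=5: a=5^1·(≡1), b=5^0·(≡3) mod 5; (1|5)=+1, (3|5)=-1; (−1)^{1·0·2}·(+1)^0·(-1)^1 = -1.
v=17: a=17^1·(≡6), b=17^0·(≡13) mod 17; (6|17)=-1, (13|17)=+1; (−1)^{1·0·8}·(-1)^0·(+1)^1 = +1.
|Ram(128945, -20387)| = 2, even; anisotropic at {5, 29}.

[5, 29]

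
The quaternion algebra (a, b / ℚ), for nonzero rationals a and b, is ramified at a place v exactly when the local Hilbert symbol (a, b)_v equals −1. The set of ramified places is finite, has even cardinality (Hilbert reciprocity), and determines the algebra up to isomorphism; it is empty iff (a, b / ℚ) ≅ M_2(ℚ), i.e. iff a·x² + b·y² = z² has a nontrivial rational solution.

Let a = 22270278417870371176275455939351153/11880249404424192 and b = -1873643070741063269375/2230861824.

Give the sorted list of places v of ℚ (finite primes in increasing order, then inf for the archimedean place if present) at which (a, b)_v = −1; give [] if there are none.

[7, 13]

(a, b) ≡ (8294, -2639) mod (ℚ^×)²; places V = {2, 3, 5, 7, 11, 13, 17, 23, 29, 41, ∞}.
(a,b)_13: α=11, u≡9; β=7, v≡2 (mod 13); (9|13)=+1, (2|13)=-1; sign (−1)^0·+1^7·-1^11 = -1.
(a,b)_3: α=-6, u≡2; β=-4, v≡1 (mod 3); (2|3)=-1, (1|3)=+1; sign (−1)^0·-1^-4·+1^-6 = +1.
(a,b)_11: α=-1, u≡7; β=0, v≡5 (mod 11); (7|11)=-1, (5|11)=+1; sign (−1)^0·-1^0·+1^-1 = +1.
(a,b)_23: α=6, u≡11; β=4, v≡4 (mod 23); (11|23)=-1, (4|23)=+1; sign (−1)^0·-1^4·+1^6 = +1.
(a,b)_41: α=-4, u≡3; β=-2, v≡14 (mod 41); (3|41)=-1, (14|41)=-1; sign (−1)^0·-1^-2·-1^-4 = +1.
(a,b)_∞: sgn(8294)=+, sgn(-2639)=−, so +1.
(a,b)_7: α=2, u≡3; β=1, v≡2 (mod 7); (3|7)=-1, (2|7)=+1; sign (−1)^0·-1^1·+1^2 = -1.
(a,b)_17: α=4, u≡8; β=0, v≡16 (mod 17); (8|17)=+1, (16|17)=+1; sign (−1)^0·+1^0·+1^4 = +1.
(a,b)_29: α=5, u≡25; β=3, v≡23 (mod 29); (25|29)=+1, (23|29)=+1; sign (−1)^0·+1^3·+1^5 = +1.
(a,b)_2: α=-19, β=-14; u≡3, v≡1 (mod 8); ε(u)ε(v)=1·0, αω(v)=-19·0, βω(u)=-14·1; sum ≡ 0  ⇒  +1.
(a,b)_5: α=0, u≡4; β=4, v≡1 (mod 5); (4|5)=+1, (1|5)=+1; sign (−1)^0·+1^4·+1^0 = +1.
(8294, -2639 / ℚ) ramifies at {7, 13}: a division algebra.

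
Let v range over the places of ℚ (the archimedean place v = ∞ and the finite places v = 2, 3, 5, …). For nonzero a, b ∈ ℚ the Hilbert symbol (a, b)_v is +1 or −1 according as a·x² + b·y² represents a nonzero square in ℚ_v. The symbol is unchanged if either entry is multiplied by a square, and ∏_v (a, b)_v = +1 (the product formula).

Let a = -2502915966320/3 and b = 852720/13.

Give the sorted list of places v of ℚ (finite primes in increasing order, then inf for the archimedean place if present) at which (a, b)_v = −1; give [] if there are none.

[2, 19]

(a, b) ≡ (-285, 692835) mod (ℚ^×)²; places V = {2, 3, 5, 7, 11, 13, 17, 19, 31, ∞}.
(a,b)_5: α=1, u≡2; β=1, v≡3 (mod 5); (2|5)=-1, (3|5)=-1; sign (−1)^0·-1^1·-1^1 = +1.
(a,b)_∞: sgn(-285)=−, sgn(692835)=+, so +1.
(a,b)_7: α=2, u≡2; β=0, v≡6 (mod 7); (2|7)=+1, (6|7)=-1; sign (−1)^0·+1^0·-1^2 = +1.
(a,b)_2: α=4, β=4; u≡3, v≡3 (mod 8); ε(u)ε(v)=1·1, αω(v)=4·1, βω(u)=4·1; sum ≡ 1  ⇒  -1.
(a,b)_31: α=2, u≡25; β=0, v≡5 (mod 31); (25|31)=+1, (5|31)=+1; sign (−1)^0·+1^0·+1^2 = +1.
(a,b)_19: α=1, u≡11; β=1, v≡6 (mod 19); (11|19)=+1, (6|19)=+1; sign (−1)^1·+1^1·+1^1 = -1.
(a,b)_3: α=-1, u≡1; β=1, v≡2 (mod 3); (1|3)=+1, (2|3)=-1; sign (−1)^1·+1^1·-1^-1 = +1.
(a,b)_13: α=0, u≡12; β=-1, v≡11 (mod 13); (12|13)=+1, (11|13)=-1; sign (−1)^0·+1^-1·-1^0 = +1.
(a,b)_17: α=2, u≡16; β=1, v≡6 (mod 17); (16|17)=+1, (6|17)=-1; sign (−1)^0·+1^1·-1^2 = +1.
(a,b)_11: α=2, u≡4; β=1, v≡7 (mod 11); (4|11)=+1, (7|11)=-1; sign (−1)^0·+1^1·-1^2 = +1.
Ram(-285, 692835) = {2, 19}; no ℚ_2-point on the conic.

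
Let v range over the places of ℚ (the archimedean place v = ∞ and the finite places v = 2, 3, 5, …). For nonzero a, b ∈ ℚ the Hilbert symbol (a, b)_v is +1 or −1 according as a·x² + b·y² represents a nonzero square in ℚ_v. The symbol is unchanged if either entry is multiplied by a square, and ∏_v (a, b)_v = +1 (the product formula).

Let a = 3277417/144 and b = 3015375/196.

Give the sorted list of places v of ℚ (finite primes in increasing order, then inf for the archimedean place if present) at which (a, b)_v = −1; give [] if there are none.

[5, 11, 41, 43]

(a, b) ≡ (19393, 120615) mod (ℚ^×)²; places V = {2, 3, 5, 7, 11, 13, 17, 41, 43, ∞}.
(a,b)_2: α=-4, β=-2; u≡1, v≡7 (mod 8); ε(u)ε(v)=0·1, αω(v)=-4·0, βω(u)=-2·0; sum ≡ 0  ⇒  +1.
(a,b)_7: α=0, u≡6; β=-2, v≡5 (mod 7); (6|7)=-1, (5|7)=-1; sign (−1)^0·-1^-2·-1^0 = +1.
(a,b)_3: α=-2, u≡1; β=1, v≡2 (mod 3); (1|3)=+1, (2|3)=-1; sign (−1)^0·+1^1·-1^-2 = +1.
(a,b)_43: α=1, u≡13; β=1, v≡14 (mod 43); (13|43)=+1, (14|43)=+1; sign (−1)^1·+1^1·+1^1 = -1.
(a,b)_17: α=0, u≡9; β=1, v≡11 (mod 17); (9|17)=+1, (11|17)=-1; sign (−1)^0·+1^1·-1^0 = +1.
(a,b)_41: α=1, u≡15; β=0, v≡24 (mod 41); (15|41)=-1, (24|41)=-1; sign (−1)^0·-1^0·-1^1 = -1.
(a,b)_13: α=2, u≡10; β=0, v≡12 (mod 13); (10|13)=+1, (12|13)=+1; sign (−1)^0·+1^0·+1^2 = +1.
(a,b)_5: α=0, u≡3; β=3, v≡3 (mod 5); (3|5)=-1, (3|5)=-1; sign (−1)^0·-1^3·-1^0 = -1.
(a,b)_∞: sgn(19393)=+, sgn(120615)=+, so +1.
(a,b)_11: α=1, u≡1; β=1, v≡3 (mod 11); (1|11)=+1, (3|11)=+1; sign (−1)^1·+1^1·+1^1 = -1.
|Ram(19393, 120615)| = 4, even; anisotropic at {5, 11, 41, 43}.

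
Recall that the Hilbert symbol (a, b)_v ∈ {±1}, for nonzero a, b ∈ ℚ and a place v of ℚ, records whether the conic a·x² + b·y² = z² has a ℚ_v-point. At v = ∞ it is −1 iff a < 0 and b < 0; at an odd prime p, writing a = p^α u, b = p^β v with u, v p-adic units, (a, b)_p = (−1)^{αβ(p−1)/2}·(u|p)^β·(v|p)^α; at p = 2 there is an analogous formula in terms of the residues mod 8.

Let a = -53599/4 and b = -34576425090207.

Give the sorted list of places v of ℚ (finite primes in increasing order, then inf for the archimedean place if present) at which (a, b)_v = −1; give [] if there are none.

[13, 23, 37, inf]

(a, b) ≡ (-53599, -65527) mod (ℚ^×)²; places V = {2, 3, 7, 11, 13, 19, 23, 31, 37, ∞}.
(a,b)_23: α=0, u≡15; β=1, v≡16 (mod 23); (15|23)=-1, (16|23)=+1; sign (−1)^0·-1^1·+1^0 = -1.
(a,b)_37: α=0, u≡22; β=1, v≡32 (mod 37); (22|37)=-1, (32|37)=-1; sign (−1)^0·-1^1·-1^0 = -1.
(a,b)_∞: sgn(-53599)=−, sgn(-65527)=−, so -1.
(a,b)_13: α=1, u≡6; β=2, v≡6 (mod 13); (6|13)=-1, (6|13)=-1; sign (−1)^0·-1^2·-1^1 = -1.
(a,b)_7: α=1, u≡2; β=1, v≡3 (mod 7); (2|7)=+1, (3|7)=-1; sign (−1)^1·+1^1·-1^1 = +1.
(a,b)_11: α=0, u≡1; β=1, v≡1 (mod 11); (1|11)=+1, (1|11)=+1; sign (−1)^0·+1^1·+1^0 = +1.
(a,b)_31: α=1, u≡25; β=2, v≡1 (mod 31); (25|31)=+1, (1|31)=+1; sign (−1)^0·+1^2·+1^1 = +1.
(a,b)_3: α=0, u≡2; β=2, v≡2 (mod 3); (2|3)=-1, (2|3)=-1; sign (−1)^0·-1^2·-1^0 = +1.
(a,b)_2: α=-2, β=0; u≡1, v≡1 (mod 8); ε(u)ε(v)=0·0, αω(v)=-2·0, βω(u)=0·0; sum ≡ 0  ⇒  +1.
(a,b)_19: α=1, u≡12; β=2, v≡6 (mod 19); (12|19)=-1, (6|19)=+1; sign (−1)^0·-1^2·+1^1 = +1.
Ram(-53599, -65527) = {13, 23, 37, ∞}; no ℚ_13-point on the conic.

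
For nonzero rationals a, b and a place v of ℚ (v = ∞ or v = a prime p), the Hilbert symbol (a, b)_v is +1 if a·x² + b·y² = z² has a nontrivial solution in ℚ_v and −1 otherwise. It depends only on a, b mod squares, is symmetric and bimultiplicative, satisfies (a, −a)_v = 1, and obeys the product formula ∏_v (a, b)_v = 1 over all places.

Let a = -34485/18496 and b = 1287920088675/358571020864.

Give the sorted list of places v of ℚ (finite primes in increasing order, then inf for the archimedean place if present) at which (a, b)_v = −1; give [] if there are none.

[2, 3, 5, 19]

Mod squares: a ≡ -285, b ≡ 3. Check v ∈ {∞, 2, 3, 5, 7, 11, 17, 19, 37}.
v=2: v_2(a)=-6, v_2(b)=-6; units ≡ 3, 3 (mod 8); ε·ε+αω+βω = 1·1+-6·1+-6·1 ≡ 1  ⇒  (a,b)_2 = -1.
v=37: a=37^0·(≡28), b=37^-2·(≡28) mod 37; (28|37)=+1, (28|37)=+1; (−1)^{0·-2·18}·(+1)^-2·(+1)^0 = +1.
v=7: a=7^0·(≡2), b=7^-2·(≡5) mod 7; (2|7)=+1, (5|7)=-1; (−1)^{0·-2·3}·(+1)^-2·(-1)^0 = +1.
v=19: a=19^1·(≡1), b=19^4·(≡14) mod 19; (1|19)=+1, (14|19)=-1; (−1)^{1·4·9}·(+1)^4·(-1)^1 = -1.
v=∞: -285 < 0 and 3 > 0  ⇒  (a,b)_∞ = +1.
v=17: a=17^-2·(≡15), b=17^-4·(≡5) mod 17; (15|17)=+1, (5|17)=-1; (−1)^{-2·-4·8}·(+1)^-4·(-1)^-2 = +1.
v=3: a=3^1·(≡1), b=3^3·(≡1) mod 3; (1|3)=+1, (1|3)=+1; (−1)^{1·3·1}·(+1)^3·(+1)^1 = -1.
v=5: a=5^1·(≡3), b=5^2·(≡3) mod 5; (3|5)=-1, (3|5)=-1; (−1)^{1·2·2}·(-1)^2·(-1)^1 = -1.
v=11: a=11^2·(≡9), b=11^4·(≡5) mod 11; (9|11)=+1, (5|11)=+1; (−1)^{2·4·5}·(+1)^4·(+1)^2 = +1.
Ram(-285, 3) = {2, 3, 5, 19}; no ℚ_2-point on the conic.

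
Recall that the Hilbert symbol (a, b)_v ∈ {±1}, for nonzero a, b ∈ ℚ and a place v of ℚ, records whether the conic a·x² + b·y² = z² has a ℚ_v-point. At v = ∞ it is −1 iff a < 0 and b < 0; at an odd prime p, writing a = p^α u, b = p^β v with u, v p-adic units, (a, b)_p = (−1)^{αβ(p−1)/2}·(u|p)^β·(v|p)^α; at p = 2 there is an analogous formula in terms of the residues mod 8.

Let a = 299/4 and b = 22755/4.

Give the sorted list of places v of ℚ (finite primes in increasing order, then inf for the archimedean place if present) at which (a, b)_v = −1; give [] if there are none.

[2, 3, 13, 41]

(a, b) ≡ (299, 22755) mod (ℚ^×)²; places V = {2, 3, 5, 13, 23, 37, 41, ∞}.
(a,b)_2: α=-2, β=-2; u≡3, v≡3 (mod 8); ε(u)ε(v)=1·1, αω(v)=-2·1, βω(u)=-2·1; sum ≡ 1  ⇒  -1.
(a,b)_23: α=1, u≡9; β=0, v≡2 (mod 23); (9|23)=+1, (2|23)=+1; sign (−1)^0·+1^0·+1^1 = +1.
(a,b)_37: α=0, u≡10; β=1, v≡15 (mod 37); (10|37)=+1, (15|37)=-1; sign (−1)^0·+1^1·-1^0 = +1.
(a,b)_13: α=1, u≡9; β=0, v≡11 (mod 13); (9|13)=+1, (11|13)=-1; sign (−1)^0·+1^0·-1^1 = -1.
(a,b)_41: α=0, u≡3; β=1, v≡26 (mod 41); (3|41)=-1, (26|41)=-1; sign (−1)^0·-1^1·-1^0 = -1.
(a,b)_5: α=0, u≡1; β=1, v≡4 (mod 5); (1|5)=+1, (4|5)=+1; sign (−1)^0·+1^1·+1^0 = +1.
(a,b)_3: α=0, u≡2; β=1, v≡1 (mod 3); (2|3)=-1, (1|3)=+1; sign (−1)^0·-1^1·+1^0 = -1.
(a,b)_∞: sgn(299)=+, sgn(22755)=+, so +1.
|Ram(299, 22755)| = 4, even; anisotropic at {2, 3, 13, 41}.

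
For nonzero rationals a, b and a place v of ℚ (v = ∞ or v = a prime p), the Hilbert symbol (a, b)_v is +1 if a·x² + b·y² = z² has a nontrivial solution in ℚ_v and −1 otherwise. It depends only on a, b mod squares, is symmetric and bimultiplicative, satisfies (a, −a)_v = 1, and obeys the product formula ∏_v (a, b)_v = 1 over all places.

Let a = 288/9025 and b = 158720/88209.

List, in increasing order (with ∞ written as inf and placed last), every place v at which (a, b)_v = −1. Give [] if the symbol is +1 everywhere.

(a, b) ≡ (2, 155) mod (ℚ^×)²; places V = {2, 3, 5, 11, 19, 31, ∞}.
(a,b)_5: α=-2, u≡3; β=1, v≡1 (mod 5); (3|5)=-1, (1|5)=+1; sign (−1)^0·-1^1·+1^-2 = -1.
(a,b)_19: α=-2, u≡10; β=0, v≡15 (mod 19); (10|19)=-1, (15|19)=-1; sign (−1)^0·-1^0·-1^-2 = +1.
(a,b)_2: α=5, β=10; u≡1, v≡3 (mod 8); ε(u)ε(v)=0·1, αω(v)=5·1, βω(u)=10·0; sum ≡ 1  ⇒  -1.
(a,b)_31: α=0, u≡10; β=1, v≡7 (mod 31); (10|31)=+1, (7|31)=+1; sign (−1)^0·+1^1·+1^0 = +1.
(a,b)_3: α=2, u≡2; β=-6, v≡2 (mod 3); (2|3)=-1, (2|3)=-1; sign (−1)^0·-1^-6·-1^2 = +1.
(a,b)_11: α=0, u≡7; β=-2, v≡4 (mod 11); (7|11)=-1, (4|11)=+1; sign (−1)^0·-1^-2·+1^0 = +1.
(a,b)_∞: sgn(2)=+, sgn(155)=+, so +1.
(2, 155 / ℚ) ramifies at {2, 5}: a division algebra.

[2, 5]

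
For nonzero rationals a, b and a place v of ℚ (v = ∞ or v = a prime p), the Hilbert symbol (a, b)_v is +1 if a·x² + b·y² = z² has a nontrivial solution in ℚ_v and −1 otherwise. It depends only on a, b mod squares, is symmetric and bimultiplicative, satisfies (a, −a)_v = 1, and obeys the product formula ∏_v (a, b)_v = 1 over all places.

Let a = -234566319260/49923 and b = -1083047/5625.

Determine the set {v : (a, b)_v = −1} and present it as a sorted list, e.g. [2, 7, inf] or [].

[5, 17, 23, inf]

Mod squares: a ≡ -76245, b ≡ -23. Check v ∈ {∞, 2, 3, 5, 7, 13, 17, 23, 31, 43}.
v=43: a=43^-2·(≡12), b=43^0·(≡33) mod 43; (12|43)=-1, (33|43)=-1; (−1)^{-2·0·21}·(-1)^0·(-1)^-2 = +1.
v=23: a=23^1·(≡5), b=23^1·(≡10) mod 23; (5|23)=-1, (10|23)=-1; (−1)^{1·1·11}·(-1)^1·(-1)^1 = -1.
v=5: a=5^1·(≡1), b=5^-4·(≡2) mod 5; (1|5)=+1, (2|5)=-1; (−1)^{1·-4·2}·(+1)^-4·(-1)^1 = -1.
v=∞: -76245 < 0 and -23 < 0  ⇒  (a,b)_∞ = -1.
v=13: a=13^1·(≡8), b=13^0·(≡1) mod 13; (8|13)=-1, (1|13)=+1; (−1)^{1·0·6}·(-1)^0·(+1)^1 = +1.
v=31: a=31^2·(≡12), b=31^2·(≡28) mod 31; (12|31)=-1, (28|31)=+1; (−1)^{2·2·15}·(-1)^2·(+1)^2 = +1.
v=2: v_2(a)=2, v_2(b)=0; units ≡ 3, 1 (mod 8); ε·ε+αω+βω = 1·0+2·0+0·1 ≡ 0  ⇒  (a,b)_2 = +1.
v=7: a=7^4·(≡5), b=7^2·(≡6) mod 7; (5|7)=-1, (6|7)=-1; (−1)^{4·2·3}·(-1)^2·(-1)^4 = +1.
v=17: a=17^1·(≡10), b=17^0·(≡14) mod 17; (10|17)=-1, (14|17)=-1; (−1)^{1·0·8}·(-1)^0·(-1)^1 = -1.
v=3: a=3^-3·(≡1), b=3^-2·(≡1) mod 3; (1|3)=+1, (1|3)=+1; (−1)^{-3·-2·1}·(+1)^-2·(+1)^-3 = +1.
Ram(-76245, -23) = {5, 17, 23, ∞}; no ℚ_5-point on the conic.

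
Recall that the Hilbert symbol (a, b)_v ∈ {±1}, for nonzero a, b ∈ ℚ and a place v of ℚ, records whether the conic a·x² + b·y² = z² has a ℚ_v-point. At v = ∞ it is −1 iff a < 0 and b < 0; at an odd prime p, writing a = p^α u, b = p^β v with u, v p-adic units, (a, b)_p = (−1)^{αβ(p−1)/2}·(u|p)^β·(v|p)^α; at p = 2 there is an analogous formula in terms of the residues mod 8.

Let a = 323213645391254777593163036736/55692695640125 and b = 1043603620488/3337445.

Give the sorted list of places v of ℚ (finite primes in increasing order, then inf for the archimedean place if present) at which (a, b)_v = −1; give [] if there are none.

(a, b) ≡ (2805, 5610) mod (ℚ^×)²; places V = {2, 3, 5, 11, 13, 17, 19, 23, 43, ∞}.
(a,b)_11: α=3, u≡10; β=1, v≡9 (mod 11); (10|11)=-1, (9|11)=+1; sign (−1)^1·-1^1·+1^3 = +1.
(a,b)_17: α=7, u≡7; β=3, v≡5 (mod 17); (7|17)=-1, (5|17)=-1; sign (−1)^0·-1^3·-1^7 = +1.
(a,b)_5: α=-3, u≡1; β=-1, v≡2 (mod 5); (1|5)=+1, (2|5)=-1; sign (−1)^0·+1^-1·-1^-3 = -1.
(a,b)_19: α=-4, u≡12; β=-2, v≡6 (mod 19); (12|19)=-1, (6|19)=+1; sign (−1)^0·-1^-2·+1^-4 = +1.
(a,b)_13: α=4, u≡4; β=2, v≡2 (mod 13); (4|13)=+1, (2|13)=-1; sign (−1)^0·+1^2·-1^4 = +1.
(a,b)_∞: sgn(2805)=+, sgn(5610)=+, so +1.
(a,b)_3: α=7, u≡2; β=3, v≡1 (mod 3); (2|3)=-1, (1|3)=+1; sign (−1)^1·-1^3·+1^7 = +1.
(a,b)_2: α=6, β=3; u≡5, v≡5 (mod 8); ε(u)ε(v)=0·0, αω(v)=6·1, βω(u)=3·1; sum ≡ 1  ⇒  -1.
(a,b)_23: α=6, u≡7; β=2, v≡20 (mod 23); (7|23)=-1, (20|23)=-1; sign (−1)^0·-1^2·-1^6 = +1.
(a,b)_43: α=-4, u≡10; β=-2, v≡32 (mod 43); (10|43)=+1, (32|43)=-1; sign (−1)^0·+1^-2·-1^-4 = +1.
|Ram(2805, 5610)| = 2, even; anisotropic at {2, 5}.

[2, 5]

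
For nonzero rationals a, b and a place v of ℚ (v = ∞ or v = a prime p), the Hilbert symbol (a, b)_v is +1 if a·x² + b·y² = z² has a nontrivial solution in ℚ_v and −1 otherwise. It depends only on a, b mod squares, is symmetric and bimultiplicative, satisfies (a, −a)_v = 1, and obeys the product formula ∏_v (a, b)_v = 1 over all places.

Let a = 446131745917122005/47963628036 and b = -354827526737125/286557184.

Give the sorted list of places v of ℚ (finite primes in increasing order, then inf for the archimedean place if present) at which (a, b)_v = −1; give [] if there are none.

Mod squares: a ≡ 5, b ≡ -85. Check v ∈ {∞, 2, 3, 5, 13, 17, 23, 43}.
v=17: a=17^4·(≡6), b=17^3·(≡6) mod 17; (6|17)=-1, (6|17)=-1; (−1)^{4·3·8}·(-1)^3·(-1)^4 = -1.
v=23: a=23^-6·(≡7), b=23^-4·(≡7) mod 23; (7|23)=-1, (7|23)=-1; (−1)^{-6·-4·11}·(-1)^-4·(-1)^-6 = +1.
v=∞: 5 > 0 and -85 < 0  ⇒  (a,b)_∞ = +1.
v=13: a=13^2·(≡7), b=13^2·(≡5) mod 13; (7|13)=-1, (5|13)=-1; (−1)^{2·2·6}·(-1)^2·(-1)^2 = +1.
v=5: a=5^1·(≡1), b=5^3·(≡2) mod 5; (1|5)=+1, (2|5)=-1; (−1)^{1·3·2}·(+1)^3·(-1)^1 = -1.
v=43: a=43^6·(≡27), b=43^4·(≡16) mod 43; (27|43)=-1, (16|43)=+1; (−1)^{6·4·21}·(-1)^4·(+1)^6 = +1.
v=2: v_2(a)=-2, v_2(b)=-10; units ≡ 5, 3 (mod 8); ε·ε+αω+βω = 0·1+-2·1+-10·1 ≡ 0  ⇒  (a,b)_2 = +1.
v=3: a=3^-4·(≡2), b=3^0·(≡2) mod 3; (2|3)=-1, (2|3)=-1; (−1)^{-4·0·1}·(-1)^0·(-1)^-4 = +1.
Ram(5, -85) = {5, 17}; no ℚ_5-point on the conic.

[5, 17]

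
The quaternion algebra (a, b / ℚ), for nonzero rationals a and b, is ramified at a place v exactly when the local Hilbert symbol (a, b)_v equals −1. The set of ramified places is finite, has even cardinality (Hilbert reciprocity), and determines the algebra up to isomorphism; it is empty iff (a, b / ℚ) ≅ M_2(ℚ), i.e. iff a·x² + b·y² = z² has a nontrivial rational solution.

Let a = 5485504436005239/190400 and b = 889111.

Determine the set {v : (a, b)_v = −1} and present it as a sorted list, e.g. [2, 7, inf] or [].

[7, 17, 23, 41]

Mod squares: a ≡ 4337972569, b ≡ 889111. Check v ∈ {∞, 2, 3, 5, 7, 17, 23, 29, 31, 41, 43, 47}.
v=31: a=31^1·(≡19), b=31^1·(≡6) mod 31; (19|31)=+1, (6|31)=-1; (−1)^{1·1·15}·(+1)^1·(-1)^1 = +1.
v=3: a=3^4·(≡1), b=3^0·(≡1) mod 3; (1|3)=+1, (1|3)=+1; (−1)^{4·0·1}·(+1)^0·(+1)^4 = +1.
v=23: a=23^1·(≡21), b=23^1·(≡17) mod 23; (21|23)=-1, (17|23)=-1; (−1)^{1·1·11}·(-1)^1·(-1)^1 = -1.
v=43: a=43^1·(≡41), b=43^1·(≡37) mod 43; (41|43)=+1, (37|43)=-1; (−1)^{1·1·21}·(+1)^1·(-1)^1 = +1.
v=47: a=47^2·(≡38), b=47^0·(≡12) mod 47; (38|47)=-1, (12|47)=+1; (−1)^{2·0·23}·(-1)^0·(+1)^2 = +1.
v=∞: 4337972569 > 0 and 889111 > 0  ⇒  (a,b)_∞ = +1.
v=2: v_2(a)=-6, v_2(b)=0; units ≡ 1, 7 (mod 8); ε·ε+αω+βω = 0·1+-6·0+0·0 ≡ 0  ⇒  (a,b)_2 = +1.
v=5: a=5^-2·(≡4), b=5^0·(≡1) mod 5; (4|5)=+1, (1|5)=+1; (−1)^{-2·0·2}·(+1)^0·(+1)^-2 = +1.
v=41: a=41^1·(≡35), b=41^0·(≡26) mod 41; (35|41)=-1, (26|41)=-1; (−1)^{1·0·20}·(-1)^0·(-1)^1 = -1.
v=7: a=7^-1·(≡6), b=7^0·(≡6) mod 7; (6|7)=-1, (6|7)=-1; (−1)^{-1·0·3}·(-1)^0·(-1)^-1 = -1.
v=29: a=29^3·(≡1), b=29^1·(≡6) mod 29; (1|29)=+1, (6|29)=+1; (−1)^{3·1·14}·(+1)^1·(+1)^3 = +1.
v=17: a=17^-1·(≡6), b=17^0·(≡11) mod 17; (6|17)=-1, (11|17)=-1; (−1)^{-1·0·8}·(-1)^0·(-1)^-1 = -1.
|Ram(4337972569, 889111)| = 4, even; anisotropic at {7, 17, 23, 41}.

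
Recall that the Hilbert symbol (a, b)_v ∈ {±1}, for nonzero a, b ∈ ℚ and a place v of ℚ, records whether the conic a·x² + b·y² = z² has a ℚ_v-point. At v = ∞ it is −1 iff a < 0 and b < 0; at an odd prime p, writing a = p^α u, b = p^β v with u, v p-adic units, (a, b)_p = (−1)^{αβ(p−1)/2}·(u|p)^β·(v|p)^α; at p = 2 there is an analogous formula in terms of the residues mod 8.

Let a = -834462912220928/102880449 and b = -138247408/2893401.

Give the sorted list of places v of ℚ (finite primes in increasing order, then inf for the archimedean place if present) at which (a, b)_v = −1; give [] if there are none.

(a, b) ≡ (-1247, -51127) mod (ℚ^×)²; places V = {2, 3, 7, 13, 23, 29, 41, 43, ∞}.
(a,b)_2: α=8, β=4; u≡1, v≡1 (mod 8); ε(u)ε(v)=0·0, αω(v)=8·0, βω(u)=4·0; sum ≡ 0  ⇒  +1.
(a,b)_29: α=3, u≡10; β=1, v≡1 (mod 29); (10|29)=-1, (1|29)=+1; sign (−1)^0·-1^1·+1^3 = -1.
(a,b)_43: α=3, u≡6; β=1, v≡31 (mod 43); (6|43)=+1, (31|43)=+1; sign (−1)^1·+1^1·+1^3 = -1.
(a,b)_∞: sgn(-1247)=−, sgn(-51127)=−, so -1.
(a,b)_3: α=-4, u≡1; β=-10, v≡2 (mod 3); (1|3)=+1, (2|3)=-1; sign (−1)^0·+1^-10·-1^-4 = +1.
(a,b)_23: α=-2, u≡2; β=0, v≡3 (mod 23); (2|23)=+1, (3|23)=+1; sign (−1)^0·+1^0·+1^-2 = +1.
(a,b)_41: α=2, u≡7; β=1, v≡13 (mod 41); (7|41)=-1, (13|41)=-1; sign (−1)^0·-1^1·-1^2 = -1.
(a,b)_7: α=-4, u≡5; β=-2, v≡4 (mod 7); (5|7)=-1, (4|7)=+1; sign (−1)^0·-1^-2·+1^-4 = +1.
(a,b)_13: α=0, u≡4; β=2, v≡8 (mod 13); (4|13)=+1, (8|13)=-1; sign (−1)^0·+1^2·-1^0 = +1.
Ram(-1247, -51127) = {29, 41, 43, ∞}; no ℚ_29-point on the conic.

[29, 41, 43, inf]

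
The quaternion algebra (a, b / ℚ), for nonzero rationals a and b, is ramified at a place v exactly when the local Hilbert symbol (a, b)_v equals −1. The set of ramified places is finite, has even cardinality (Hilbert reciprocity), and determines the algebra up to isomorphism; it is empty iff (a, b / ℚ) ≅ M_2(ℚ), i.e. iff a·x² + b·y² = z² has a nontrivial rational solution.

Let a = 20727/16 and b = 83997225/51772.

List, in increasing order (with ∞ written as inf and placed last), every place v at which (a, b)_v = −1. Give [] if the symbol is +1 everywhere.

Mod squares: a ≡ 47, b ≡ 7. Check v ∈ {∞, 2, 3, 5, 7, 13, 43, 47}.
v=47: a=47^1·(≡7), b=47^2·(≡17) mod 47; (7|47)=+1, (17|47)=+1; (−1)^{1·2·23}·(+1)^2·(+1)^1 = +1.
v=∞: 47 > 0 and 7 > 0  ⇒  (a,b)_∞ = +1.
v=5: a=5^0·(≡2), b=5^2·(≡2) mod 5; (2|5)=-1, (2|5)=-1; (−1)^{0·2·2}·(-1)^2·(-1)^0 = +1.
v=13: a=13^0·(≡6), b=13^2·(≡8) mod 13; (6|13)=-1, (8|13)=-1; (−1)^{0·2·6}·(-1)^2·(-1)^0 = +1.
v=7: a=7^2·(≡5), b=7^-1·(≡1) mod 7; (5|7)=-1, (1|7)=+1; (−1)^{2·-1·3}·(-1)^-1·(+1)^2 = -1.
v=3: a=3^2·(≡2), b=3^2·(≡1) mod 3; (2|3)=-1, (1|3)=+1; (−1)^{2·2·1}·(-1)^2·(+1)^2 = +1.
v=2: v_2(a)=-4, v_2(b)=-2; units ≡ 7, 7 (mod 8); ε·ε+αω+βω = 1·1+-4·0+-2·0 ≡ 1  ⇒  (a,b)_2 = -1.
v=43: a=43^0·(≡35), b=43^-2·(≡32) mod 43; (35|43)=+1, (32|43)=-1; (−1)^{0·-2·21}·(+1)^-2·(-1)^0 = +1.
(47, 7 / ℚ) ramifies at {2, 7}: a division algebra.

[2, 7]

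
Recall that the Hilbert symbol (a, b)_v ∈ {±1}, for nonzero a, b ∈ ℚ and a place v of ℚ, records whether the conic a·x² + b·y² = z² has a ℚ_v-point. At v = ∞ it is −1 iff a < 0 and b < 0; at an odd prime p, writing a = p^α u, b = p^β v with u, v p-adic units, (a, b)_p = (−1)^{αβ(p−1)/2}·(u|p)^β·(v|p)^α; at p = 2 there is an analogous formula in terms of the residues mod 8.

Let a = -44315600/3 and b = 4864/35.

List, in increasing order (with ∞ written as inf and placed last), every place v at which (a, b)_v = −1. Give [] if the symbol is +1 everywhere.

Mod squares: a ≡ -6783, b ≡ 665. Check v ∈ {∞, 2, 3, 5, 7, 17, 19}.
v=17: a=17^1·(≡16), b=17^0·(≡2) mod 17; (16|17)=+1, (2|17)=+1; (−1)^{1·0·8}·(+1)^0·(+1)^1 = +1.
v=3: a=3^-1·(≡1), b=3^0·(≡2) mod 3; (1|3)=+1, (2|3)=-1; (−1)^{-1·0·1}·(+1)^0·(-1)^-1 = -1.
v=19: a=19^1·(≡7), b=19^1·(≡16) mod 19; (7|19)=+1, (16|19)=+1; (−1)^{1·1·9}·(+1)^1·(+1)^1 = -1.
v=5: a=5^2·(≡2), b=5^-1·(≡2) mod 5; (2|5)=-1, (2|5)=-1; (−1)^{2·-1·2}·(-1)^-1·(-1)^2 = -1.
v=7: a=7^3·(≡2), b=7^-1·(≡4) mod 7; (2|7)=+1, (4|7)=+1; (−1)^{3·-1·3}·(+1)^-1·(+1)^3 = -1.
v=∞: -6783 < 0 and 665 > 0  ⇒  (a,b)_∞ = +1.
v=2: v_2(a)=4, v_2(b)=8; units ≡ 1, 1 (mod 8); ε·ε+αω+βω = 0·0+4·0+8·0 ≡ 0  ⇒  (a,b)_2 = +1.
|Ram(-6783, 665)| = 4, even; anisotropic at {3, 5, 7, 19}.

[3, 5, 7, 19]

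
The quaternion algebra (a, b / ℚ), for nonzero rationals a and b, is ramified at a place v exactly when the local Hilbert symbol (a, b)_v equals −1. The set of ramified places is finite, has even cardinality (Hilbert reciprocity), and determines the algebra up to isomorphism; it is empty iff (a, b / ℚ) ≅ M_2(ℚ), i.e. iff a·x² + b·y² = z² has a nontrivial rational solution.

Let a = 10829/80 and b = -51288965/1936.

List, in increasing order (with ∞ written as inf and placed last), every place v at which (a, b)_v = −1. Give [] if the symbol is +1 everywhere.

[5, 7, 13, 29]

Mod squares: a ≡ 1105, b ≡ -303485. Check v ∈ {∞, 2, 5, 7, 11, 13, 17, 23, 29}.
v=7: a=7^2·(≡6), b=7^1·(≡6) mod 7; (6|7)=-1, (6|7)=-1; (−1)^{2·1·3}·(-1)^1·(-1)^2 = -1.
v=∞: 1105 > 0 and -303485 < 0  ⇒  (a,b)_∞ = +1.
v=23: a=23^0·(≡8), b=23^1·(≡14) mod 23; (8|23)=+1, (14|23)=-1; (−1)^{0·1·11}·(+1)^1·(-1)^0 = +1.
v=11: a=11^0·(≡9), b=11^-2·(≡4) mod 11; (9|11)=+1, (4|11)=+1; (−1)^{0·-2·5}·(+1)^-2·(+1)^0 = +1.
v=13: a=13^1·(≡7), b=13^3·(≡10) mod 13; (7|13)=-1, (10|13)=+1; (−1)^{1·3·6}·(-1)^3·(+1)^1 = -1.
v=2: v_2(a)=-4, v_2(b)=-4; units ≡ 1, 3 (mod 8); ε·ε+αω+βω = 0·1+-4·1+-4·0 ≡ 0  ⇒  (a,b)_2 = +1.
v=17: a=17^1·(≡12), b=17^0·(≡8) mod 17; (12|17)=-1, (8|17)=+1; (−1)^{1·0·8}·(-1)^0·(+1)^1 = +1.
v=5: a=5^-1·(≡4), b=5^1·(≡2) mod 5; (4|5)=+1, (2|5)=-1; (−1)^{-1·1·2}·(+1)^1·(-1)^-1 = -1.
v=29: a=29^0·(≡19), b=29^1·(≡7) mod 29; (19|29)=-1, (7|29)=+1; (−1)^{0·1·14}·(-1)^1·(+1)^0 = -1.
(1105, -303485 / ℚ) ramifies at {5, 7, 13, 29}: a division algebra.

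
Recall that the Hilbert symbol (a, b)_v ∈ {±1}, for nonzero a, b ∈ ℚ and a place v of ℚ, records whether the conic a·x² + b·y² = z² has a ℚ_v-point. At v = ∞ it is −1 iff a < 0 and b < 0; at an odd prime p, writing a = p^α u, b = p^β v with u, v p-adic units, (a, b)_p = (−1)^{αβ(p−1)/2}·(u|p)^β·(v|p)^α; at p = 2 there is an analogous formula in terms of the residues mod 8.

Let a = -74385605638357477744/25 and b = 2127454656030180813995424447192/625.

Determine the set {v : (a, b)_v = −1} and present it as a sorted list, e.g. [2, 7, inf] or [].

[17, 23, 29, 31]

Mod squares: a ≡ -31, b ≡ 929798. Check v ∈ {∞, 2, 3, 5, 7, 17, 23, 29, 31, 41}.
v=7: a=7^4·(≡4), b=7^6·(≡1) mod 7; (4|7)=+1, (1|7)=+1; (−1)^{4·6·3}·(+1)^6·(+1)^4 = +1.
v=29: a=29^2·(≡17), b=29^3·(≡15) mod 29; (17|29)=-1, (15|29)=-1; (−1)^{2·3·14}·(-1)^3·(-1)^2 = -1.
v=41: a=41^2·(≡36), b=41^3·(≡20) mod 41; (36|41)=+1, (20|41)=+1; (−1)^{2·3·20}·(+1)^3·(+1)^2 = +1.
v=23: a=23^2·(≡22), b=23^3·(≡11) mod 23; (22|23)=-1, (11|23)=-1; (−1)^{2·3·11}·(-1)^3·(-1)^2 = -1.
v=3: a=3^0·(≡2), b=3^4·(≡2) mod 3; (2|3)=-1, (2|3)=-1; (−1)^{0·4·1}·(-1)^4·(-1)^0 = +1.
v=∞: -31 < 0 and 929798 > 0  ⇒  (a,b)_∞ = +1.
v=31: a=31^1·(≡13), b=31^2·(≡12) mod 31; (13|31)=-1, (12|31)=-1; (−1)^{1·2·15}·(-1)^2·(-1)^1 = -1.
v=2: v_2(a)=4, v_2(b)=3; units ≡ 1, 3 (mod 8); ε·ε+αω+βω = 0·1+4·1+3·0 ≡ 0  ⇒  (a,b)_2 = +1.
v=17: a=17^4·(≡14), b=17^5·(≡10) mod 17; (14|17)=-1, (10|17)=-1; (−1)^{4·5·8}·(-1)^5·(-1)^4 = -1.
v=5: a=5^-2·(≡1), b=5^-4·(≡2) mod 5; (1|5)=+1, (2|5)=-1; (−1)^{-2·-4·2}·(+1)^-4·(-1)^-2 = +1.
Ram(-31, 929798) = {17, 23, 29, 31}; no ℚ_17-point on the conic.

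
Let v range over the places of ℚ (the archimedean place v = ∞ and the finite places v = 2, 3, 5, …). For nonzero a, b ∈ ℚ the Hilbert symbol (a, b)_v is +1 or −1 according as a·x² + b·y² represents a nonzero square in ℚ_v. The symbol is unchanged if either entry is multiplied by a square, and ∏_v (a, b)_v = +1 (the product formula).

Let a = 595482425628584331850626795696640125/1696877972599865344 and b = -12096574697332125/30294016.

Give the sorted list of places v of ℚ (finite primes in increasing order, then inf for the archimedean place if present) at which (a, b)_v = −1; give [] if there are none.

[5, 7, 11, 13]

Mod squares: a ≡ 23205, b ≡ -85085. Check v ∈ {∞, 2, 3, 5, 7, 11, 13, 17, 19, 43}.
v=43: a=43^-6·(≡12), b=43^-2·(≡8) mod 43; (12|43)=-1, (8|43)=-1; (−1)^{-6·-2·21}·(-1)^-2·(-1)^-6 = +1.
v=5: a=5^3·(≡4), b=5^3·(≡3) mod 5; (4|5)=+1, (3|5)=-1; (−1)^{3·3·2}·(+1)^3·(-1)^3 = -1.
v=3: a=3^23·(≡1), b=3^8·(≡1) mod 3; (1|3)=+1, (1|3)=+1; (−1)^{23·8·1}·(+1)^8·(+1)^23 = +1.
v=13: a=13^3·(≡4), b=13^1·(≡2) mod 13; (4|13)=+1, (2|13)=-1; (−1)^{3·1·6}·(+1)^1·(-1)^3 = -1.
v=11: a=11^2·(≡10), b=11^1·(≡3) mod 11; (10|11)=-1, (3|11)=+1; (−1)^{2·1·5}·(-1)^1·(+1)^2 = -1.
v=2: v_2(a)=-28, v_2(b)=-14; units ≡ 5, 3 (mod 8); ε·ε+αω+βω = 0·1+-28·1+-14·1 ≡ 0  ⇒  (a,b)_2 = +1.
v=∞: 23205 > 0 and -85085 < 0  ⇒  (a,b)_∞ = +1.
v=19: a=19^6·(≡17), b=19^2·(≡17) mod 19; (17|19)=+1, (17|19)=+1; (−1)^{6·2·9}·(+1)^2·(+1)^6 = +1.
v=17: a=17^3·(≡12), b=17^1·(≡5) mod 17; (12|17)=-1, (5|17)=-1; (−1)^{3·1·8}·(-1)^1·(-1)^3 = +1.
v=7: a=7^7·(≡2), b=7^5·(≡4) mod 7; (2|7)=+1, (4|7)=+1; (−1)^{7·5·3}·(+1)^5·(+1)^7 = -1.
Ram(23205, -85085) = {5, 7, 11, 13}; no ℚ_5-point on the conic.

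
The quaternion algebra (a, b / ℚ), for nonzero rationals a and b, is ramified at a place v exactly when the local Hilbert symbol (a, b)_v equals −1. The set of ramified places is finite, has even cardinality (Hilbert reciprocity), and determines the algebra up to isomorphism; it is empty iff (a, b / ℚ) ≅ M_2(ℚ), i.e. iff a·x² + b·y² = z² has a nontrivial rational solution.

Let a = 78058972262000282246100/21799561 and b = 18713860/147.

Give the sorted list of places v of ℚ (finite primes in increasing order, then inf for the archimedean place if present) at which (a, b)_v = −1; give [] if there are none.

(a, b) ≡ (2109, 115995) mod (ℚ^×)²; places V = {2, 3, 5, 7, 11, 19, 23, 29, 37, ∞}.
(a,b)_29: α=-2, u≡12; β=0, v≡22 (mod 29); (12|29)=-1, (22|29)=+1; sign (−1)^0·-1^0·+1^-2 = +1.
(a,b)_3: α=15, u≡1; β=-1, v≡1 (mod 3); (1|3)=+1, (1|3)=+1; sign (−1)^1·+1^-1·+1^15 = -1.
(a,b)_11: α=8, u≡8; β=3, v≡6 (mod 11); (8|11)=-1, (6|11)=-1; sign (−1)^0·-1^3·-1^8 = -1.
(a,b)_37: α=1, u≡19; β=1, v≡10 (mod 37); (19|37)=-1, (10|37)=+1; sign (−1)^0·-1^1·+1^1 = -1.
(a,b)_2: α=2, β=2; u≡5, v≡3 (mod 8); ε(u)ε(v)=0·1, αω(v)=2·1, βω(u)=2·1; sum ≡ 0  ⇒  +1.
(a,b)_∞: sgn(2109)=+, sgn(115995)=+, so +1.
(a,b)_23: α=-2, u≡2; β=0, v≡13 (mod 23); (2|23)=+1, (13|23)=+1; sign (−1)^0·+1^0·+1^-2 = +1.
(a,b)_19: α=3, u≡6; β=1, v≡4 (mod 19); (6|19)=+1, (4|19)=+1; sign (−1)^1·+1^1·+1^3 = -1.
(a,b)_5: α=2, u≡4; β=1, v≡1 (mod 5); (4|5)=+1, (1|5)=+1; sign (−1)^0·+1^1·+1^2 = +1.
(a,b)_7: α=-2, u≡2; β=-2, v≡6 (mod 7); (2|7)=+1, (6|7)=-1; sign (−1)^0·+1^-2·-1^-2 = +1.
Ram(2109, 115995) = {3, 11, 19, 37}; no ℚ_3-point on the conic.

[3, 11, 19, 37]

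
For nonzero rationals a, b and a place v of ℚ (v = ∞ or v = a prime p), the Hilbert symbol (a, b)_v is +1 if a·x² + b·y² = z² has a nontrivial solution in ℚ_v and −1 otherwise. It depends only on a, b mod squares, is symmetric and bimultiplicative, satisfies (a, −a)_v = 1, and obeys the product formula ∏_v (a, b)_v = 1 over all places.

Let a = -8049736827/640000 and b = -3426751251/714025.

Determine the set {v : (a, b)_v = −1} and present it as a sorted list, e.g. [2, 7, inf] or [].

[3, 17, 19, inf]

Mod squares: a ≡ -187, b ≡ -10659. Check v ∈ {∞, 2, 3, 5, 7, 11, 13, 17, 19}.
v=11: a=11^1·(≡9), b=11^1·(≡2) mod 11; (9|11)=+1, (2|11)=-1; (−1)^{1·1·5}·(+1)^1·(-1)^1 = +1.
v=5: a=5^-4·(≡2), b=5^-2·(≡4) mod 5; (2|5)=-1, (4|5)=+1; (−1)^{-4·-2·2}·(-1)^-2·(+1)^-4 = +1.
v=7: a=7^0·(≡2), b=7^2·(≡1) mod 7; (2|7)=+1, (1|7)=+1; (−1)^{0·2·3}·(+1)^2·(+1)^0 = +1.
v=19: a=19^0·(≡8), b=19^1·(≡1) mod 19; (8|19)=-1, (1|19)=+1; (−1)^{0·1·9}·(-1)^1·(+1)^0 = -1.
v=17: a=17^1·(≡6), b=17^1·(≡9) mod 17; (6|17)=-1, (9|17)=+1; (−1)^{1·1·8}·(-1)^1·(+1)^1 = -1.
v=2: v_2(a)=-10, v_2(b)=0; units ≡ 5, 5 (mod 8); ε·ε+αω+βω = 0·0+-10·1+0·1 ≡ 0  ⇒  (a,b)_2 = +1.
v=13: a=13^0·(≡5), b=13^-4·(≡1) mod 13; (5|13)=-1, (1|13)=+1; (−1)^{0·-4·6}·(-1)^-4·(+1)^0 = +1.
v=∞: -187 < 0 and -10659 < 0  ⇒  (a,b)_∞ = -1.
v=3: a=3^16·(≡2), b=3^9·(≡2) mod 3; (2|3)=-1, (2|3)=-1; (−1)^{16·9·1}·(-1)^9·(-1)^16 = -1.
|Ram(-187, -10659)| = 4, even; anisotropic at {3, 17, 19, ∞}.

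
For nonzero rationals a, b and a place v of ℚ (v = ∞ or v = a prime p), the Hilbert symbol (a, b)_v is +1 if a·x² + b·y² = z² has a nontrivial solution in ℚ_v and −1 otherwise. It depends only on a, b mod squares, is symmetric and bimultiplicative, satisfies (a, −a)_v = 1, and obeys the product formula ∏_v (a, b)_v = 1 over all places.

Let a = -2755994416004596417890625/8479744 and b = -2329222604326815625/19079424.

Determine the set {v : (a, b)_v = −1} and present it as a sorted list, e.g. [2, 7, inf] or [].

(a, b) ≡ (-148849705, -3145) mod (ℚ^×)²; places V = {2, 3, 5, 7, 13, 17, 19, 23, 37, 47, 53, ∞}.
(a,b)_37: α=1, u≡29; β=1, v≡27 (mod 37); (29|37)=-1, (27|37)=+1; sign (−1)^0·-1^1·+1^1 = -1.
(a,b)_∞: sgn(-148849705)=−, sgn(-3145)=−, so -1.
(a,b)_47: α=3, u≡29; β=2, v≡6 (mod 47); (29|47)=-1, (6|47)=+1; sign (−1)^0·-1^2·+1^3 = +1.
(a,b)_5: α=7, u≡4; β=5, v≡1 (mod 5); (4|5)=+1, (1|5)=+1; sign (−1)^0·+1^5·+1^7 = +1.
(a,b)_19: α=3, u≡14; β=2, v≡16 (mod 19); (14|19)=-1, (16|19)=+1; sign (−1)^0·-1^2·+1^3 = +1.
(a,b)_3: α=0, u≡2; β=-2, v≡2 (mod 3); (2|3)=-1, (2|3)=-1; sign (−1)^0·-1^-2·-1^0 = +1.
(a,b)_13: α=-2, u≡12; β=-2, v≡10 (mod 13); (12|13)=+1, (10|13)=+1; sign (−1)^0·+1^-2·+1^-2 = +1.
(a,b)_2: α=-10, β=-8; u≡7, v≡7 (mod 8); ε(u)ε(v)=1·1, αω(v)=-10·0, βω(u)=-8·0; sum ≡ 1  ⇒  -1.
(a,b)_23: α=2, u≡6; β=2, v≡12 (mod 23); (6|23)=+1, (12|23)=+1; sign (−1)^0·+1^2·+1^2 = +1.
(a,b)_17: α=1, u≡1; β=1, v≡1 (mod 17); (1|17)=+1, (1|17)=+1; sign (−1)^0·+1^1·+1^1 = +1.
(a,b)_53: α=3, u≡11; β=2, v≡22 (mod 53); (11|53)=+1, (22|53)=-1; sign (−1)^0·+1^2·-1^3 = -1.
(a,b)_7: α=-2, u≡3; β=-2, v≡6 (mod 7); (3|7)=-1, (6|7)=-1; sign (−1)^0·-1^-2·-1^-2 = +1.
|Ram(-148849705, -3145)| = 4, even; anisotropic at {2, 37, 53, ∞}.

[2, 37, 53, inf]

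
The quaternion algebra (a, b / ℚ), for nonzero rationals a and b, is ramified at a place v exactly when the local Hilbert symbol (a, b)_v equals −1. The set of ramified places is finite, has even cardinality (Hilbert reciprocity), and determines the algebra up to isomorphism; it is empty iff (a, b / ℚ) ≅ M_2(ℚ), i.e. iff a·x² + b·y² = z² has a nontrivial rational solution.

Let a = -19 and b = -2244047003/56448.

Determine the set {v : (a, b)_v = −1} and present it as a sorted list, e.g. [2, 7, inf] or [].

Mod squares: a ≡ -19, b ≡ -27094. Check v ∈ {∞, 2, 3, 7, 11, 19, 23, 31, 37}.
v=19: a=19^1·(≡18), b=19^1·(≡13) mod 19; (18|19)=-1, (13|19)=-1; (−1)^{1·1·9}·(-1)^1·(-1)^1 = -1.
v=23: a=23^0·(≡4), b=23^1·(≡16) mod 23; (4|23)=+1, (16|23)=+1; (−1)^{0·1·11}·(+1)^1·(+1)^0 = +1.
v=3: a=3^0·(≡2), b=3^-2·(≡2) mod 3; (2|3)=-1, (2|3)=-1; (−1)^{0·-2·1}·(-1)^-2·(-1)^0 = +1.
v=2: v_2(a)=0, v_2(b)=-7; units ≡ 5, 5 (mod 8); ε·ε+αω+βω = 0·0+0·1+-7·1 ≡ 1  ⇒  (a,b)_2 = -1.
v=37: a=37^0·(≡18), b=37^2·(≡30) mod 37; (18|37)=-1, (30|37)=+1; (−1)^{0·2·18}·(-1)^2·(+1)^0 = +1.
v=∞: -19 < 0 and -27094 < 0  ⇒  (a,b)_∞ = -1.
v=7: a=7^0·(≡2), b=7^-2·(≡3) mod 7; (2|7)=+1, (3|7)=-1; (−1)^{0·-2·3}·(+1)^-2·(-1)^0 = +1.
v=31: a=31^0·(≡12), b=31^1·(≡16) mod 31; (12|31)=-1, (16|31)=+1; (−1)^{0·1·15}·(-1)^1·(+1)^0 = -1.
v=11: a=11^0·(≡3), b=11^2·(≡2) mod 11; (3|11)=+1, (2|11)=-1; (−1)^{0·2·5}·(+1)^2·(-1)^0 = +1.
|Ram(-19, -27094)| = 4, even; anisotropic at {2, 19, 31, ∞}.

[2, 19, 31, inf]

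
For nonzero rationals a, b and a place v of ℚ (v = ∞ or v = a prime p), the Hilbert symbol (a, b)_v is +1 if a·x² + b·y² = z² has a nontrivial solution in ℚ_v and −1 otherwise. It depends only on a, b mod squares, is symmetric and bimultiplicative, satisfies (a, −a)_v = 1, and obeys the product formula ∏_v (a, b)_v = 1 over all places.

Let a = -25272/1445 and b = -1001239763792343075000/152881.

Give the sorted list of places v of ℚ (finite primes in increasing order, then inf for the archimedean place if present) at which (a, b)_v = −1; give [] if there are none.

[2, 5, 11, inf]

Mod squares: a ≡ -390, b ≡ -30030. Check v ∈ {∞, 2, 3, 5, 7, 11, 13, 17, 23}.
v=13: a=13^1·(≡3), b=13^5·(≡1) mod 13; (3|13)=+1, (1|13)=+1; (−1)^{1·5·6}·(+1)^5·(+1)^1 = +1.
v=∞: -390 < 0 and -30030 < 0  ⇒  (a,b)_∞ = -1.
v=7: a=7^0·(≡4), b=7^9·(≡4) mod 7; (4|7)=+1, (4|7)=+1; (−1)^{0·9·3}·(+1)^9·(+1)^0 = +1.
v=2: v_2(a)=3, v_2(b)=3; units ≡ 5, 1 (mod 8); ε·ε+αω+βω = 0·0+3·0+3·1 ≡ 1  ⇒  (a,b)_2 = -1.
v=23: a=23^0·(≡16), b=23^-2·(≡16) mod 23; (16|23)=+1, (16|23)=+1; (−1)^{0·-2·11}·(+1)^-2·(+1)^0 = +1.
v=3: a=3^5·(≡2), b=3^5·(≡1) mod 3; (2|3)=-1, (1|3)=+1; (−1)^{5·5·1}·(-1)^5·(+1)^5 = +1.
v=5: a=5^-1·(≡2), b=5^5·(≡1) mod 5; (2|5)=-1, (1|5)=+1; (−1)^{-1·5·2}·(-1)^5·(+1)^-1 = -1.
v=17: a=17^-2·(≡15), b=17^-2·(≡1) mod 17; (15|17)=+1, (1|17)=+1; (−1)^{-2·-2·8}·(+1)^-2·(+1)^-2 = +1.
v=11: a=11^0·(≡7), b=11^1·(≡3) mod 11; (7|11)=-1, (3|11)=+1; (−1)^{0·1·5}·(-1)^1·(+1)^0 = -1.
|Ram(-390, -30030)| = 4, even; anisotropic at {2, 5, 11, ∞}.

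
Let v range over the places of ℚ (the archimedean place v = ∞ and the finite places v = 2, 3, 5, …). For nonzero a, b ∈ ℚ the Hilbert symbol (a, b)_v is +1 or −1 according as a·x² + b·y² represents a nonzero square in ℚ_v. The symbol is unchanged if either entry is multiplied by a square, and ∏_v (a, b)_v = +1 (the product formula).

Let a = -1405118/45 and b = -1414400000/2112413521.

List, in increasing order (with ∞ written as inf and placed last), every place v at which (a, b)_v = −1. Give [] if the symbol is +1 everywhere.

[2, 13, 17, inf]

(a, b) ≡ (-24310, -2210) mod (ℚ^×)²; places V = {2, 3, 5, 11, 13, 17, 19, 41, 59, ∞}.
(a,b)_19: α=0, u≡12; β=-2, v≡12 (mod 19); (12|19)=-1, (12|19)=-1; sign (−1)^0·-1^-2·-1^0 = +1.
(a,b)_11: α=1, u≡5; β=0, v≡1 (mod 11); (5|11)=+1, (1|11)=+1; sign (−1)^0·+1^0·+1^1 = +1.
(a,b)_17: α=3, u≡8; β=1, v≡14 (mod 17); (8|17)=+1, (14|17)=-1; sign (−1)^0·+1^1·-1^3 = -1.
(a,b)_∞: sgn(-24310)=−, sgn(-2210)=−, so -1.
(a,b)_59: α=0, u≡15; β=-2, v≡6 (mod 59); (15|59)=+1, (6|59)=-1; sign (−1)^0·+1^-2·-1^0 = +1.
(a,b)_41: α=0, u≡29; β=-2, v≡9 (mod 41); (29|41)=-1, (9|41)=+1; sign (−1)^0·-1^-2·+1^0 = +1.
(a,b)_3: α=-2, u≡2; β=0, v≡1 (mod 3); (2|3)=-1, (1|3)=+1; sign (−1)^0·-1^0·+1^-2 = +1.
(a,b)_5: α=-1, u≡3; β=5, v≡2 (mod 5); (3|5)=-1, (2|5)=-1; sign (−1)^0·-1^5·-1^-1 = +1.
(a,b)_2: α=1, β=11; u≡5, v≡7 (mod 8); ε(u)ε(v)=0·1, αω(v)=1·0, βω(u)=11·1; sum ≡ 1  ⇒  -1.
(a,b)_13: α=1, u≡8; β=1, v≡12 (mod 13); (8|13)=-1, (12|13)=+1; sign (−1)^0·-1^1·+1^1 = -1.
(-24310, -2210 / ℚ) ramifies at {2, 13, 17, ∞}: a division algebra.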